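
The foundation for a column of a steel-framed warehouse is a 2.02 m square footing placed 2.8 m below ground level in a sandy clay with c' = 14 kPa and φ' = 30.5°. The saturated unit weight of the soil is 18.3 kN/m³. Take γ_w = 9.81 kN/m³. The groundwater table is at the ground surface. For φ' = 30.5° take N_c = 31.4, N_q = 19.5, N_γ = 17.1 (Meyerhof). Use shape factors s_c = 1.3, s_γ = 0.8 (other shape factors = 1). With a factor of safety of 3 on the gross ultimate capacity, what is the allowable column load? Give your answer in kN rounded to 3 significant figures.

With the water table at the surface the whole profile is submerged: γ' = 18.3 − 9.81 = 8.49 kN/m³, so q = γ'·D_f = 23.772 kPa; the same γ' applies in the ½γBN_γ term.
q_ult = c·N_c·s_c + q·N_q + 0.5·γ·B·N_γ·s_γ
     = 14 × 31.4 × 1.3 + 23.772 × 19.5 + 0.5 × 8.49 × 2.02 × 17.1 × 0.8
     = 571.48 + 463.55 + 117.3 = 1152.3 kPa.
Gross allowable pressure q_all = 1152.3 / 3 = 384.11 kPa.
Footing area = 4.0804 m², so allowable column load = 384.11 × 4.0804 = 1567.3 kN.

P_all ≈ 1570 kN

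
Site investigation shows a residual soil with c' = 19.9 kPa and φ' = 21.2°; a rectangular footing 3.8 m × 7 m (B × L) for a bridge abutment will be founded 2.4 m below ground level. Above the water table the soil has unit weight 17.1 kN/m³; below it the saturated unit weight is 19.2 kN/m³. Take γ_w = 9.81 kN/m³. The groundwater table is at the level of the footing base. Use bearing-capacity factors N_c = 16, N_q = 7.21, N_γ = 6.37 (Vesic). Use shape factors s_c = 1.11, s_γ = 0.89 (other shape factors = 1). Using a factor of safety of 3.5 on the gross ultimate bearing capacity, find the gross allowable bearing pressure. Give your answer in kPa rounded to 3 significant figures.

q_all ≈ 214 kPa

Overburden at base level: q = 17.1 × 2.4 = 41.04 kPa.
Below the base the soil is submerged, so the ½γBN_γ term uses γ' = 19.2 − 9.81 = 9.39 kN/m³.
Cohesion term c·N_c·s_c = 19.9 × 16 × 1.11 = 353.42 kPa; surcharge term q·N_q = 41.04 × 7.21 = 295.9 kPa; self-weight term 0.5·γ·B·N_γ·s_γ = 0.5 × 9.39 × 3.8 × 6.37 × 0.89 = 101.15 kPa.
q_ult = 353.42 + 295.9 + 101.15 = 750.47 kPa.
q_all = 750.47 / 3.5 = 214.42 kPa.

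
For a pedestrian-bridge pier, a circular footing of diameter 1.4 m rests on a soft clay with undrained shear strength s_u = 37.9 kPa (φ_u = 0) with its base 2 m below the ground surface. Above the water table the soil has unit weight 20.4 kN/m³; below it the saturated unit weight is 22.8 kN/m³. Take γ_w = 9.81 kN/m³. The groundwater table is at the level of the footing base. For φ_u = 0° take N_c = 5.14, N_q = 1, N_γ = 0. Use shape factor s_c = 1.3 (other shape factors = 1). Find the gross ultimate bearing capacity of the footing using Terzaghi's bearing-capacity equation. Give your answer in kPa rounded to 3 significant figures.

Overburden at base level: q = 20.4 × 2 = 40.8 kPa.
Cohesion term c·N_c·s_c = 37.9 × 5.14 × 1.3 = 253.25 kPa; surcharge term q·N_q = 40.8 × 1 = 40.8 kPa.
q_ult = 253.25 + 40.8 = 294.05 kPa.

q_ult ≈ 294 kPa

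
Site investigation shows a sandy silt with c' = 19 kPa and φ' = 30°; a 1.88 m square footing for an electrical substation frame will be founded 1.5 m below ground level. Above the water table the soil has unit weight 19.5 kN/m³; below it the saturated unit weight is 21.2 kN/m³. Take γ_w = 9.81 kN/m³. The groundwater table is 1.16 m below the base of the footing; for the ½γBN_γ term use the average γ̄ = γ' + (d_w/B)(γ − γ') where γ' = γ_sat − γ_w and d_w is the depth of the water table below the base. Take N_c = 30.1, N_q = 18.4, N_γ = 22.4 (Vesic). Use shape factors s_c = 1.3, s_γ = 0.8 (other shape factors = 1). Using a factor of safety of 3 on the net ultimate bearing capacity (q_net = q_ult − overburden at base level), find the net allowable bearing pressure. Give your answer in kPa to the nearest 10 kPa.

q_all(net) ≈ 510 kPa

q = γ·D_f = 19.5 × 1.5 = 29.25 kPa.
γ' = 11.39 kN/m³; averaging over the depth B below the base, γ̄ = γ' + (d_w/B)(γ − γ') = 16.394 kN/m³.
c·N_c·s_c = 19 × 30.1 × 1.3 = 743.47 kPa
q·N_q = 29.25 × 18.4 = 538.2 kPa
0.5·γ·B·N_γ·s_γ = 0.5 × 16.394 × 1.88 × 22.4 × 0.8 = 276.15 kPa
q_ult = 743.47 + 538.2 + 276.15 = 1557.8 kPa.
q_net = 1557.8 − 29.25 = 1528.6 kPa.
q_all(net) = 1528.6 / 3 = 509.52 kPa.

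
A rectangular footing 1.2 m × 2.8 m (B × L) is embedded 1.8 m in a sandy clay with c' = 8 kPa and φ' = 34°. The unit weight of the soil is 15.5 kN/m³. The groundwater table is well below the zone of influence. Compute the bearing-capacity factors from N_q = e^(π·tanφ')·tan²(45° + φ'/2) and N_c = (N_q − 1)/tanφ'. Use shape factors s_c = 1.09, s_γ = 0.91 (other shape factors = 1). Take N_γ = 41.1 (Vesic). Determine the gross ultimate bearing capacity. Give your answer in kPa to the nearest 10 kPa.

q_ult ≈ 1540 kPa

tan34° = 0.6745, so N_q = e^(π×0.6745)·tan²(62°) = 8.323 × 3.537 = 29.44.
N_c = (29.44 − 1)/tan34° = 42.16.
Overburden at base level: q = 15.5 × 1.8 = 27.9 kPa.
Cohesion term c·N_c·s_c = 8 × 42.164 × 1.09 = 367.67 kPa; surcharge term q·N_q = 27.9 × 29.44 = 821.37 kPa; self-weight term 0.5·γ·B·N_γ·s_γ = 0.5 × 15.5 × 1.2 × 41.1 × 0.91 = 347.83 kPa.
q_ult = 367.67 + 821.37 + 347.83 = 1536.9 kPa.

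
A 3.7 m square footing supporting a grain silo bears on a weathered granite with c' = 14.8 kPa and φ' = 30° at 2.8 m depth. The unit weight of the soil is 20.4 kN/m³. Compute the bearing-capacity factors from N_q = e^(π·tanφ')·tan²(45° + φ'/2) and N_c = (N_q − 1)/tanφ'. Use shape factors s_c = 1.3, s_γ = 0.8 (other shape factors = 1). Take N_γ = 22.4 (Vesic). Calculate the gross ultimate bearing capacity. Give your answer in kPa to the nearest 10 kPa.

tan30° = 0.5774, so N_q = e^(π×0.5774)·tan²(60°) = 6.134 × 3.0 = 18.4.
N_c = (18.4 − 1)/tan30° = 30.14.
Overburden at base level: q = 20.4 × 2.8 = 57.12 kPa.
Cohesion term c·N_c·s_c = 14.8 × 30.14 × 1.3 = 579.89 kPa; surcharge term q·N_q = 57.12 × 18.401 = 1051.1 kPa; self-weight term 0.5·γ·B·N_γ·s_γ = 0.5 × 20.4 × 3.7 × 22.4 × 0.8 = 676.3 kPa.
q_ult = 579.89 + 1051.1 + 676.3 = 2307.3 kPa.

q_ult ≈ 2310 kPa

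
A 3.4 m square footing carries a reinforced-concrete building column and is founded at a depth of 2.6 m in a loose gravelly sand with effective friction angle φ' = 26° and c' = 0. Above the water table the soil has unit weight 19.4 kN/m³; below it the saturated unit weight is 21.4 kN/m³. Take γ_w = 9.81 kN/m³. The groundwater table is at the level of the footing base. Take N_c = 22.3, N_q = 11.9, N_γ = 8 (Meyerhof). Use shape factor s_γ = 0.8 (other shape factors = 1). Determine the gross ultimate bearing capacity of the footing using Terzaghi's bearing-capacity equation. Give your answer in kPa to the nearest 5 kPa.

Overburden at base level: q = 19.4 × 2.6 = 50.44 kPa.
Below the base the soil is submerged, so the ½γBN_γ term uses γ' = 21.4 − 9.81 = 11.59 kN/m³.
Surcharge term q·N_q = 50.44 × 11.9 = 600.24 kPa; self-weight term 0.5·γ·B·N_γ·s_γ = 0.5 × 11.59 × 3.4 × 8 × 0.8 = 126.1 kPa.
q_ult = 600.24 + 126.1 = 726.34 kPa.

q_ult ≈ 725 kPa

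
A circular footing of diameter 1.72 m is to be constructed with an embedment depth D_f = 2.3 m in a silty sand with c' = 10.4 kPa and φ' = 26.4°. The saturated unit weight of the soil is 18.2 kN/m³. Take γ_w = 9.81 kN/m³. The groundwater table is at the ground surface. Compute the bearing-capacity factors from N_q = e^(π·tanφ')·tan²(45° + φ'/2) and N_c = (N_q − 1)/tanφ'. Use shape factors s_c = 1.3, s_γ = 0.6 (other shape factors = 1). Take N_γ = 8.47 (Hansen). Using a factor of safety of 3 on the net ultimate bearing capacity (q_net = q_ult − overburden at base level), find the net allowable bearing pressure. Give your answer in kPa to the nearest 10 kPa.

N_q = e^(π·tan26.4°)·tan²(58.2°) = 12.37; N_c = (N_q − 1)/tanφ' = 22.91.
γ' = 18.2 − 9.81 = 8.39 kN/m³ (submerged throughout). q = 8.39 × 2.3 = 19.297 kPa; the same γ' applies in the ½γBN_γ term.
c·N_c·s_c = 10.4 × 22.91 × 1.3 = 309.74 kPa
q·N_q = 19.297 × 12.373 = 238.75 kPa
0.5·γ·B·N_γ·s_γ = 0.5 × 8.39 × 1.72 × 8.47 × 0.6 = 36.669 kPa
q_ult = 309.74 + 238.75 + 36.669 = 585.17 kPa.
q_net = 585.17 − 19.297 = 565.87 kPa.
q_all(net) = 565.87 / 3 = 188.62 kPa.

q_all(net) ≈ 190 kPa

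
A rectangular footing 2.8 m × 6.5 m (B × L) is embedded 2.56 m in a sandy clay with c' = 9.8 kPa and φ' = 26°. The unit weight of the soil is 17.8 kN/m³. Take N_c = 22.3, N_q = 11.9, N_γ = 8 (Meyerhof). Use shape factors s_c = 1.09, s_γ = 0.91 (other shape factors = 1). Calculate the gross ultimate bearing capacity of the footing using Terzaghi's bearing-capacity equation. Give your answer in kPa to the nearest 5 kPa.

Overburden at base level: q = 17.8 × 2.56 = 45.568 kPa.
Cohesion term c·N_c·s_c = 9.8 × 22.3 × 1.09 = 238.21 kPa; surcharge term q·N_q = 45.568 × 11.9 = 542.26 kPa; self-weight term 0.5·γ·B·N_γ·s_γ = 0.5 × 17.8 × 2.8 × 8 × 0.91 = 181.42 kPa.
q_ult = 238.21 + 542.26 + 181.42 = 961.89 kPa.

q_ult ≈ 960 kPa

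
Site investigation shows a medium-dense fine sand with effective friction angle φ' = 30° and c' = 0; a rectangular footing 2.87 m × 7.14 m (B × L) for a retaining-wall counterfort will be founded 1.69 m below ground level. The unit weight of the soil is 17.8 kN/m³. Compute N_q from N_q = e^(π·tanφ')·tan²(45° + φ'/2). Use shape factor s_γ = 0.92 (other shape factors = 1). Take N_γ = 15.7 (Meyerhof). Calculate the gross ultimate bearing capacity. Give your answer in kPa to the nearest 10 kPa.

tan30° = 0.5774, so N_q = e^(π×0.5774)·tan²(60°) = 6.134 × 3.0 = 18.4.
q = γ·D_f = 17.8 × 1.69 = 30.082 kPa.
q·N_q = 30.082 × 18.401 = 553.54 kPa
0.5·γ·B·N_γ·s_γ = 0.5 × 17.8 × 2.87 × 15.7 × 0.92 = 368.94 kPa
q_ult = 553.54 + 368.94 = 922.49 kPa.

q_ult ≈ 920 kPa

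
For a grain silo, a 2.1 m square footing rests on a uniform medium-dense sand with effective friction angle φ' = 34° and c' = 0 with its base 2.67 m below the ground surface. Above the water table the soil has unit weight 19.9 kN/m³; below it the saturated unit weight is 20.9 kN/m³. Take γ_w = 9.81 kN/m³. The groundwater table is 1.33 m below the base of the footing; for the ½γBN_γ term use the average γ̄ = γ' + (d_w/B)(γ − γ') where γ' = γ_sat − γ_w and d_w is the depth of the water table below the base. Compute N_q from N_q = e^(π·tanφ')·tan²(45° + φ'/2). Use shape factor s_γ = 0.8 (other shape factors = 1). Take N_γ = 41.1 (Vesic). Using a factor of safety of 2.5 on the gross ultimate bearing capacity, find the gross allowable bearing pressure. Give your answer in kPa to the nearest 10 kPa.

q_all ≈ 860 kPa

N_q = e^(π·tan34°)·tan²(62°) = 29.44.
Effective surcharge at the founding depth q = γ·D_f = 19.9 × 2.67 = 53.133 kPa.
With d_w = 1.33 m < B, γ̄ = 11.09 + (1.33/2.1) × (19.9 − 11.09) = 16.67 kN/m³.
q_ult = q·N_q + 0.5·γ·B·N_γ·s_γ
     = 53.133 × 29.44 + 0.5 × 16.67 × 2.1 × 41.1 × 0.8
     = 1564.2 + 575.5 = 2139.7 kPa.
q_all = 2139.7 / 2.5 = 855.89 kPa.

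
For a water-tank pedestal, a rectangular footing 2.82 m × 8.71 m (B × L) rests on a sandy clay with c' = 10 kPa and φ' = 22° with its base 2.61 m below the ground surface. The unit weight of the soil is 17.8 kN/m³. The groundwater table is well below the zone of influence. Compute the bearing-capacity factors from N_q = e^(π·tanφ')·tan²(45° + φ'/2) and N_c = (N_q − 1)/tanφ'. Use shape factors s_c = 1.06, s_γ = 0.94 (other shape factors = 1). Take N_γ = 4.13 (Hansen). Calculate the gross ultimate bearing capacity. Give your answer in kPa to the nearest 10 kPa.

q_ult ≈ 640 kPa

tan22° = 0.404, so N_q = e^(π×0.404)·tan²(56°) = 3.558 × 2.198 = 7.82.
N_c = (7.82 − 1)/tan22° = 16.88.
q = γ·D_f = 17.8 × 2.61 = 46.458 kPa.
c·N_c·s_c = 10 × 16.883 × 1.06 = 178.96 kPa
q·N_q = 46.458 × 7.8211 = 363.35 kPa
0.5·γ·B·N_γ·s_γ = 0.5 × 17.8 × 2.82 × 4.13 × 0.94 = 97.435 kPa
q_ult = 178.96 + 363.35 + 97.435 = 639.75 kPa.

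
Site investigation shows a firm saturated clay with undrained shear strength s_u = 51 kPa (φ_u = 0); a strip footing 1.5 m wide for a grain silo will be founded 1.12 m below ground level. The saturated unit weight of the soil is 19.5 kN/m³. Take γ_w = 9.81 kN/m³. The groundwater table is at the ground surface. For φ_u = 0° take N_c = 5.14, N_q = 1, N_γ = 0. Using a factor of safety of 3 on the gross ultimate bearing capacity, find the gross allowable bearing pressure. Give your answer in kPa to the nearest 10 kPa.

q_all ≈ 90 kPa

With the water table at the surface the whole profile is submerged: γ' = 19.5 − 9.81 = 9.69 kN/m³, so q = γ'·D_f = 10.853 kPa.
q_ult = c·N_c + q·N_q
     = 51 × 5.14 + 10.853 × 1
     = 262.14 + 10.853 = 272.99 kPa.
q_all = 272.99 / 3 = 90.998 kPa.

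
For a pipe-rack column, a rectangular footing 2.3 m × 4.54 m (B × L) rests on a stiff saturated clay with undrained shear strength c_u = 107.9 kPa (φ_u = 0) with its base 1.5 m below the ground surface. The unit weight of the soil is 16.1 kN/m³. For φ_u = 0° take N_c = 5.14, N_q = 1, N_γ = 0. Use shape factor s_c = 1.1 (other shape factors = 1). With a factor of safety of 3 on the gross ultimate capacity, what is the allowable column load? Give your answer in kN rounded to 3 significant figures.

Effective surcharge at the founding depth q = γ·D_f = 16.1 × 1.5 = 24.15 kPa.
q_ult = c·N_c·s_c + q·N_q
     = 107.9 × 5.14 × 1.1 + 24.15 × 1
     = 610.07 + 24.15 = 634.22 kPa.
Gross allowable pressure q_all = 634.22 / 3 = 211.41 kPa.
Footing area = 10.442 m², so allowable column load = 211.41 × 10.442 = 2207.5 kN.

P_all ≈ 2210 kN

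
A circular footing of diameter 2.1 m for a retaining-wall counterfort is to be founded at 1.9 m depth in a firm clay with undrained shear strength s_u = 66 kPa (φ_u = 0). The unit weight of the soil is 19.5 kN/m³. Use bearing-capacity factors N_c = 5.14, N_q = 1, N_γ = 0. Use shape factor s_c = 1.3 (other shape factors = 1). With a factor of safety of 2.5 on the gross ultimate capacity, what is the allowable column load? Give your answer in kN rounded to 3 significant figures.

P_all ≈ 662 kN

Effective surcharge at the founding depth q = γ·D_f = 19.5 × 1.9 = 37.05 kPa.
q_ult = c·N_c·s_c + q·N_q
     = 66 × 5.14 × 1.3 + 37.05 × 1
     = 441.01 + 37.05 = 478.06 kPa.
Gross allowable pressure q_all = 478.06 / 2.5 = 191.22 kPa.
Footing area = 3.4636 m², so allowable column load = 191.22 × 3.4636 = 662.33 kN.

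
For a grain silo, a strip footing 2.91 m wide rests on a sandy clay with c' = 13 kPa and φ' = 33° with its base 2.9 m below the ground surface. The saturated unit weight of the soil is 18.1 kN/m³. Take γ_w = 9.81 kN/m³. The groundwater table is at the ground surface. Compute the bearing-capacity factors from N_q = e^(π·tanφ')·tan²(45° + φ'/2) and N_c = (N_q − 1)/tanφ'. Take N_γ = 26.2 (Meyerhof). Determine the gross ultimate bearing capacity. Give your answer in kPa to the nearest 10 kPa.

tan33° = 0.6494, so N_q = e^(π×0.6494)·tan²(61.5°) = 7.692 × 3.392 = 26.09.
N_c = (26.09 − 1)/tan33° = 38.64.
With the water table at the surface the whole profile is submerged: γ' = 18.1 − 9.81 = 8.29 kN/m³, so q = γ'·D_f = 24.041 kPa; the same γ' applies in the ½γBN_γ term.
q_ult = c·N_c + q·N_q + 0.5·γ·B·N_γ
     = 13 × 38.638 + 24.041 × 26.092 + 0.5 × 8.29 × 2.91 × 26.2
     = 502.3 + 627.28 + 316.02 = 1445.6 kPa.

q_ult ≈ 1450 kPa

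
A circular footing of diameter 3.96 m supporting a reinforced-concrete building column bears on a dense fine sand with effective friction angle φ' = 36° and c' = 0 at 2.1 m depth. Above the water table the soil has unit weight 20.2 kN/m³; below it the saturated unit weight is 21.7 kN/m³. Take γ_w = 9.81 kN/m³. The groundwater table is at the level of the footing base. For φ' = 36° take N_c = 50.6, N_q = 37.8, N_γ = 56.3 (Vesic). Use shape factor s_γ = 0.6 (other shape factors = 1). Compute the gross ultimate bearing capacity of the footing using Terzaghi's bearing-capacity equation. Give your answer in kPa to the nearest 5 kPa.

q_ult ≈ 2400 kPa

Effective surcharge at the founding depth q = γ·D_f = 20.2 × 2.1 = 42.42 kPa.
The water table coincides with the base, so in the self-weight term γ → γ' = 11.89 kN/m³.
q_ult = q·N_q + 0.5·γ·B·N_γ·s_γ
     = 42.42 × 37.8 + 0.5 × 11.89 × 3.96 × 56.3 × 0.6
     = 1603.5 + 795.26 = 2398.7 kPa.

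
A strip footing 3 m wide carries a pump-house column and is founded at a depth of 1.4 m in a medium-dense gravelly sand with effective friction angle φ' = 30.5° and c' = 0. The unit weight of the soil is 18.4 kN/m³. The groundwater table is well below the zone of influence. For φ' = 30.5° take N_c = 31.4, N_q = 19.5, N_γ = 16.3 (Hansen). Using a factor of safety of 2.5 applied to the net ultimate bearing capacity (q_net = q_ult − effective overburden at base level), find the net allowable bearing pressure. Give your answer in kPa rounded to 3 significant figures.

Overburden at base level: q = 18.4 × 1.4 = 25.76 kPa.
Surcharge term q·N_q = 25.76 × 19.5 = 502.32 kPa; self-weight term 0.5·γ·B·N_γ = 0.5 × 18.4 × 3 × 16.3 = 449.88 kPa.
q_ult = 502.32 + 449.88 = 952.2 kPa.
Net ultimate: q_net = 952.2 − 25.76 = 926.44 kPa.
q_all(net) = 926.44 / 2.5 = 370.58 kPa.

q_all(net) ≈ 371 kPa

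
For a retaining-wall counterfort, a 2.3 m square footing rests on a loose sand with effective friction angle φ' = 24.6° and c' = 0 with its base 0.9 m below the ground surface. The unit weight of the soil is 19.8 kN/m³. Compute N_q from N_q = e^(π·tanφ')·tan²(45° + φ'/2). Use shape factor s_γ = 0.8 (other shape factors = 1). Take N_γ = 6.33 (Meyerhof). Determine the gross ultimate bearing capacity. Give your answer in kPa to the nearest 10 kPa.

q_ult ≈ 300 kPa

tan24.6° = 0.4578, so N_q = e^(π×0.4578)·tan²(57.3°) = 4.214 × 2.426 = 10.22.
q = γ·D_f = 19.8 × 0.9 = 17.82 kPa.
q·N_q = 17.82 × 10.224 = 182.19 kPa
0.5·γ·B·N_γ·s_γ = 0.5 × 19.8 × 2.3 × 6.33 × 0.8 = 115.31 kPa
q_ult = 182.19 + 115.31 = 297.49 kPa.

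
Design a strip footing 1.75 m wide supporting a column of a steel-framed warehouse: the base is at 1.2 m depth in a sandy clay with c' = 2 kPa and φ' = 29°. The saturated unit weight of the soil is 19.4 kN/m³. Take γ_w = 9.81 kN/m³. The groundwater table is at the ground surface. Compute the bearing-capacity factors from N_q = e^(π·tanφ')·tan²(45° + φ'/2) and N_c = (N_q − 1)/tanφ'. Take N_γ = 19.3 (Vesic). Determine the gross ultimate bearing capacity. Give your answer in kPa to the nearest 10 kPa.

q_ult ≈ 410 kPa

tan29° = 0.5543, so N_q = e^(π×0.5543)·tan²(59.5°) = 5.705 × 2.882 = 16.44.
N_c = (16.44 − 1)/tan29° = 27.86.
With the water table at the surface the whole profile is submerged: γ' = 19.4 − 9.81 = 9.59 kN/m³, so q = γ'·D_f = 11.508 kPa; the same γ' applies in the ½γBN_γ term.
q_ult = c·N_c + q·N_q + 0.5·γ·B·N_γ
     = 2 × 27.86 + 11.508 × 16.443 + 0.5 × 9.59 × 1.75 × 19.3
     = 55.721 + 189.23 + 161.95 = 406.9 kPa.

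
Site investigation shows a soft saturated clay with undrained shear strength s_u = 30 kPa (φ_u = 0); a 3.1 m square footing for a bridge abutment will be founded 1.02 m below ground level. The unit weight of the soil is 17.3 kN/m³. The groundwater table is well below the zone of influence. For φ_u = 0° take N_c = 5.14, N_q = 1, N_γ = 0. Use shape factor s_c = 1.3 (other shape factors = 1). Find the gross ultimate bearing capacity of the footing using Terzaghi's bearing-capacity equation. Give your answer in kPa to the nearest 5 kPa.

q = γ·D_f = 17.3 × 1.02 = 17.646 kPa.
c·N_c·s_c = 30 × 5.14 × 1.3 = 200.46 kPa
q·N_q = 17.646 × 1 = 17.646 kPa
q_ult = 200.46 + 17.646 = 218.11 kPa.

q_ult ≈ 220 kPa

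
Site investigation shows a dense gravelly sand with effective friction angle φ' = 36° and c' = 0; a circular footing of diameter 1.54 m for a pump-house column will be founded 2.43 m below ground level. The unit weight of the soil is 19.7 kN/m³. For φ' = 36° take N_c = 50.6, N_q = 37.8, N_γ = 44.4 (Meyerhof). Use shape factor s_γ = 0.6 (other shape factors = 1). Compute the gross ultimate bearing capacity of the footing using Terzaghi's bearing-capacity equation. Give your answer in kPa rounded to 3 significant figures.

Effective surcharge at the founding depth q = γ·D_f = 19.7 × 2.43 = 47.871 kPa.
q_ult = q·N_q + 0.5·γ·B·N_γ·s_γ
     = 47.871 × 37.8 + 0.5 × 19.7 × 1.54 × 44.4 × 0.6
     = 1809.5 + 404.1 = 2213.6 kPa.

q_ult ≈ 2210 kPa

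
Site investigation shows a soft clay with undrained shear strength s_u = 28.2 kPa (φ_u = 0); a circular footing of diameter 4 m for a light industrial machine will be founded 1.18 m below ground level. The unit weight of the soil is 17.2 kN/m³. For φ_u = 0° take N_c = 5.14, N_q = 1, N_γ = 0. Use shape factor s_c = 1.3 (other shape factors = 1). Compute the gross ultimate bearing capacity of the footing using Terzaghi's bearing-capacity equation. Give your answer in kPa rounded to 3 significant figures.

Overburden at base level: q = 17.2 × 1.18 = 20.296 kPa.
Cohesion term c·N_c·s_c = 28.2 × 5.14 × 1.3 = 188.43 kPa; surcharge term q·N_q = 20.296 × 1 = 20.296 kPa.
q_ult = 188.43 + 20.296 = 208.73 kPa.

q_ult ≈ 209 kPa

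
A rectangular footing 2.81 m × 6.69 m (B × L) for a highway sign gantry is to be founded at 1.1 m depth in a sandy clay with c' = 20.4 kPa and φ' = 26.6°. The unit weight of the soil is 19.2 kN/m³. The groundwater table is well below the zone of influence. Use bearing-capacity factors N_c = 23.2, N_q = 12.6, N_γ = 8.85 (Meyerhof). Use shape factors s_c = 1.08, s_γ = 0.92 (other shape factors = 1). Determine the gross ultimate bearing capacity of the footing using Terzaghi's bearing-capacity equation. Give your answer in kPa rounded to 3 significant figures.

Effective surcharge at the founding depth q = γ·D_f = 19.2 × 1.1 = 21.12 kPa.
q_ult = c·N_c·s_c + q·N_q + 0.5·γ·B·N_γ·s_γ
     = 20.4 × 23.2 × 1.08 + 21.12 × 12.6 + 0.5 × 19.2 × 2.81 × 8.85 × 0.92
     = 511.14 + 266.11 + 219.64 = 996.89 kPa.

q_ult ≈ 997 kPa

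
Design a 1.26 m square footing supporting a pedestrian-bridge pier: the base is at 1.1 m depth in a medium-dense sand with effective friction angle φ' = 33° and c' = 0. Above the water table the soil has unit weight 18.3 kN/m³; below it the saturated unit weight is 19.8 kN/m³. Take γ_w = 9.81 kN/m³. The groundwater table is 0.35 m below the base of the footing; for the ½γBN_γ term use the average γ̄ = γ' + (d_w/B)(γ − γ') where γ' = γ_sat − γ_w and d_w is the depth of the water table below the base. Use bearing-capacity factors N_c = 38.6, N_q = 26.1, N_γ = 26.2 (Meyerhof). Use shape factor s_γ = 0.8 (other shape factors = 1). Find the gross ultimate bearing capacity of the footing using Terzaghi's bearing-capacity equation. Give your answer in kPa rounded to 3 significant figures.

q = γ·D_f = 18.3 × 1.1 = 20.13 kPa.
γ' = 9.99 kN/m³; averaging over the depth B below the base, γ̄ = γ' + (d_w/B)(γ − γ') = 12.298 kN/m³.
q·N_q = 20.13 × 26.1 = 525.39 kPa
0.5·γ·B·N_γ·s_γ = 0.5 × 12.298 × 1.26 × 26.2 × 0.8 = 162.4 kPa
q_ult = 525.39 + 162.4 = 687.79 kPa.

q_ult ≈ 688 kPa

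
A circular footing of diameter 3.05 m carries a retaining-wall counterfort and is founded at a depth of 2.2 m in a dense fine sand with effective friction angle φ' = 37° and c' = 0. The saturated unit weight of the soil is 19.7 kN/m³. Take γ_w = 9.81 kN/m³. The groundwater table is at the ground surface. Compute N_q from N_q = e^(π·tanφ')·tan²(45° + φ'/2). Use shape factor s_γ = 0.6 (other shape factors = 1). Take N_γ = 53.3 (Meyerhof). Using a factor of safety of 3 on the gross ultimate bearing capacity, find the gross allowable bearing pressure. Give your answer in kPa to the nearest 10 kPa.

N_q = e^(π·tan37°)·tan²(63.5°) = 42.92.
With the water table at the surface the whole profile is submerged: γ' = 19.7 − 9.81 = 9.89 kN/m³, so q = γ'·D_f = 21.758 kPa; the same γ' applies in the ½γBN_γ term.
q_ult = q·N_q + 0.5·γ·B·N_γ·s_γ
     = 21.758 × 42.92 + 0.5 × 9.89 × 3.05 × 53.3 × 0.6
     = 933.85 + 482.33 = 1416.2 kPa.
q_all = 1416.2 / 3 = 472.06 kPa.

q_all ≈ 470 kPa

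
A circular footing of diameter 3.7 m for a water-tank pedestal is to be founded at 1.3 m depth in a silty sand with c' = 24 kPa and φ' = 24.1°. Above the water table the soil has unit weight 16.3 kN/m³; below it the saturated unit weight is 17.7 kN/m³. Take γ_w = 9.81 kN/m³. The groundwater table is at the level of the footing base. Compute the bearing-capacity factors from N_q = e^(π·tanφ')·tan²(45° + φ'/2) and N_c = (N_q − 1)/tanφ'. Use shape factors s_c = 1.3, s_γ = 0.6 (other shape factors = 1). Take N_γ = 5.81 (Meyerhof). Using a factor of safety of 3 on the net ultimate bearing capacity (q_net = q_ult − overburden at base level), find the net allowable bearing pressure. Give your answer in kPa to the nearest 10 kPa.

N_q = e^(π·tan24.1°)·tan²(57.05°) = 9.7; N_c = (N_q − 1)/tanφ' = 19.46.
Overburden at base level: q = 16.3 × 1.3 = 21.19 kPa.
Below the base the soil is submerged, so the ½γBN_γ term uses γ' = 17.7 − 9.81 = 7.89 kN/m³.
Cohesion term c·N_c·s_c = 24 × 19.458 × 1.3 = 607.07 kPa; surcharge term q·N_q = 21.19 × 9.7038 = 205.62 kPa; self-weight term 0.5·γ·B·N_γ·s_γ = 0.5 × 7.89 × 3.7 × 5.81 × 0.6 = 50.883 kPa.
q_ult = 607.07 + 205.62 + 50.883 = 863.58 kPa.
q_net = 863.58 − 21.19 = 842.39 kPa.
q_all(net) = 842.39 / 3 = 280.8 kPa.

q_all(net) ≈ 280 kPa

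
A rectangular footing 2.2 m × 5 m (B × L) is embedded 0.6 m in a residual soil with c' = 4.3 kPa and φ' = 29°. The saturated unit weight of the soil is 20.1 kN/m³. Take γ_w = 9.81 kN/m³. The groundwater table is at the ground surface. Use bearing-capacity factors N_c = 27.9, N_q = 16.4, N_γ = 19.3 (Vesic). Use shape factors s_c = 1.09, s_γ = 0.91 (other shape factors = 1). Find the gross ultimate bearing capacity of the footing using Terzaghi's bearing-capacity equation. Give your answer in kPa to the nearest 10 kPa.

Water table at ground surface, so effective unit weight γ' = 20.1 − 9.81 = 10.29 kN/m³ is used throughout; overburden q = 10.29 × 0.6 = 6.174 kPa; the same γ' applies in the ½γBN_γ term.
Cohesion term c·N_c·s_c = 4.3 × 27.9 × 1.09 = 130.77 kPa; surcharge term q·N_q = 6.174 × 16.4 = 101.25 kPa; self-weight term 0.5·γ·B·N_γ·s_γ = 0.5 × 10.29 × 2.2 × 19.3 × 0.91 = 198.8 kPa.
q_ult = 130.77 + 101.25 + 198.8 = 430.82 kPa.

q_ult ≈ 430 kPa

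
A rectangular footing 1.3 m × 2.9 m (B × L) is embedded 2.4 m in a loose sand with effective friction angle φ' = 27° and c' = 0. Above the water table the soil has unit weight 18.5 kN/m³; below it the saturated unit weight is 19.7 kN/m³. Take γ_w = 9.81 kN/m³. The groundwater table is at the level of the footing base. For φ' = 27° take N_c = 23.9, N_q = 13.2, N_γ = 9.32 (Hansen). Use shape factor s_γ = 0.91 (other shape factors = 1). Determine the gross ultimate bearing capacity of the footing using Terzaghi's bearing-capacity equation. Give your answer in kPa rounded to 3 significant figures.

q_ult ≈ 641 kPa

q = γ·D_f = 18.5 × 2.4 = 44.4 kPa.
For the ½γBN_γ term take γ' = 19.7 − 9.81 = 9.89 kN/m³ (soil below base is submerged).
q·N_q = 44.4 × 13.2 = 586.08 kPa
0.5·γ·B·N_γ·s_γ = 0.5 × 9.89 × 1.3 × 9.32 × 0.91 = 54.521 kPa
q_ult = 586.08 + 54.521 = 640.6 kPa.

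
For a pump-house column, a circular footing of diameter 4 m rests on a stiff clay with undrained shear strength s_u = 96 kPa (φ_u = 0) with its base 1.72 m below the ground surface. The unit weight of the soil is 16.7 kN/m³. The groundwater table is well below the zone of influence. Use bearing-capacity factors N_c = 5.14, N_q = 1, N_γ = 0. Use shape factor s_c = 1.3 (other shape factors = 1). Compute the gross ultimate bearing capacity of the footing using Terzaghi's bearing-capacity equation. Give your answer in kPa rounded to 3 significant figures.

Overburden at base level: q = 16.7 × 1.72 = 28.724 kPa.
Cohesion term c·N_c·s_c = 96 × 5.14 × 1.3 = 641.47 kPa; surcharge term q·N_q = 28.724 × 1 = 28.724 kPa.
q_ult = 641.47 + 28.724 = 670.2 kPa.

q_ult ≈ 670 kPa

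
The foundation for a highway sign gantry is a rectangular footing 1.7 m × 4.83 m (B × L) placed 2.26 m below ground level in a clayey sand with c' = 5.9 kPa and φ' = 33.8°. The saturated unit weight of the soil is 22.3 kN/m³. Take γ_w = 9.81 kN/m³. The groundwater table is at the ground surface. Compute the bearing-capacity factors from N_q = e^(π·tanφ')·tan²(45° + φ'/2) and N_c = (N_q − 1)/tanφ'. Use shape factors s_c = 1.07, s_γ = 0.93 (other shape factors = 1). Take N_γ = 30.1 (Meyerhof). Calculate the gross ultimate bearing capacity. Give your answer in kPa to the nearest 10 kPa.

q_ult ≈ 1370 kPa

tan33.8° = 0.6694, so N_q = e^(π×0.6694)·tan²(61.9°) = 8.192 × 3.508 = 28.73.
N_c = (28.73 − 1)/tan33.8° = 41.43.
With the water table at the surface the whole profile is submerged: γ' = 22.3 − 9.81 = 12.49 kN/m³, so q = γ'·D_f = 28.227 kPa; the same γ' applies in the ½γBN_γ term.
q_ult = c·N_c·s_c + q·N_q + 0.5·γ·B·N_γ·s_γ
     = 5.9 × 41.426 × 1.07 + 28.227 × 28.732 + 0.5 × 12.49 × 1.7 × 30.1 × 0.93
     = 261.52 + 811.04 + 297.19 = 1369.7 kPa.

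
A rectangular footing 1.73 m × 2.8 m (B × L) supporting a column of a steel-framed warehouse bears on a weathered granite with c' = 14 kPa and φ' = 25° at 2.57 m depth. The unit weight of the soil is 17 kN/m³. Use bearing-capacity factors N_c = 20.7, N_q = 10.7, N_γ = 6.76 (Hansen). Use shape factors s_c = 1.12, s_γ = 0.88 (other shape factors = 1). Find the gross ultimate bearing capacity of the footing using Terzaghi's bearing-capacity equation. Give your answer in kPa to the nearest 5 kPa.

q_ult ≈ 880 kPa

q = γ·D_f = 17 × 2.57 = 43.69 kPa.
c·N_c·s_c = 14 × 20.7 × 1.12 = 324.58 kPa
q·N_q = 43.69 × 10.7 = 467.48 kPa
0.5·γ·B·N_γ·s_γ = 0.5 × 17 × 1.73 × 6.76 × 0.88 = 87.477 kPa
q_ult = 324.58 + 467.48 + 87.477 = 879.54 kPa.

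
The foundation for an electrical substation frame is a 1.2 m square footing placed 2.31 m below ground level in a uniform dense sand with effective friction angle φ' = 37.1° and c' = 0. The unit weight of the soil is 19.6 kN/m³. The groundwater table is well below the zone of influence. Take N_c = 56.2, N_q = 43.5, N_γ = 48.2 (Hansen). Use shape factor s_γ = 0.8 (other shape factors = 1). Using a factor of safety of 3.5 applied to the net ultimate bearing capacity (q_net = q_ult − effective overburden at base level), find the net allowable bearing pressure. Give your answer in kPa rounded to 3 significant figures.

Overburden at base level: q = 19.6 × 2.31 = 45.276 kPa.
Surcharge term q·N_q = 45.276 × 43.5 = 1969.5 kPa; self-weight term 0.5·γ·B·N_γ·s_γ = 0.5 × 19.6 × 1.2 × 48.2 × 0.8 = 453.47 kPa.
q_ult = 1969.5 + 453.47 = 2423 kPa.
Net ultimate: q_net = 2423 − 45.276 = 2377.7 kPa.
q_all(net) = 2377.7 / 3.5 = 679.34 kPa.

q_all(net) ≈ 679 kPa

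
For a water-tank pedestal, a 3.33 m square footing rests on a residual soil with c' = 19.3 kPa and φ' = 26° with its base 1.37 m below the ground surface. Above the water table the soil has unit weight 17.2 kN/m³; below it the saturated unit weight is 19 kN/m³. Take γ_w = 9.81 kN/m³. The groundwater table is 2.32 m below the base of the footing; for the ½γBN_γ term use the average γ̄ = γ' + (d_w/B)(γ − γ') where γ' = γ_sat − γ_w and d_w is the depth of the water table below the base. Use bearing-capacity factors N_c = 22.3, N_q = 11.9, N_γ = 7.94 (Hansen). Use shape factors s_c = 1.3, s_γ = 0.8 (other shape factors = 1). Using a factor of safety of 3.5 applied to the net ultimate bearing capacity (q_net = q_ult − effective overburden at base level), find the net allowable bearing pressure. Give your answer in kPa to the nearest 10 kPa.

q_all(net) ≈ 280 kPa

Overburden at base level: q = 17.2 × 1.37 = 23.564 kPa.
The water table is 2.32 m below the base (< B = 3.33 m), so the ½γBN_γ term uses γ̄ = γ' + (d_w/B)(γ − γ') = 9.19 + (2.32/3.33)(17.2 − 9.19) = 14.771 kN/m³.
Cohesion term c·N_c·s_c = 19.3 × 22.3 × 1.3 = 559.51 kPa; surcharge term q·N_q = 23.564 × 11.9 = 280.41 kPa; self-weight term 0.5·γ·B·N_γ·s_γ = 0.5 × 14.771 × 3.33 × 7.94 × 0.8 = 156.21 kPa.
q_ult = 559.51 + 280.41 + 156.21 = 996.13 kPa.
Net ultimate: q_net = 996.13 − 23.564 = 972.57 kPa.
q_all(net) = 972.57 / 3.5 = 277.88 kPa.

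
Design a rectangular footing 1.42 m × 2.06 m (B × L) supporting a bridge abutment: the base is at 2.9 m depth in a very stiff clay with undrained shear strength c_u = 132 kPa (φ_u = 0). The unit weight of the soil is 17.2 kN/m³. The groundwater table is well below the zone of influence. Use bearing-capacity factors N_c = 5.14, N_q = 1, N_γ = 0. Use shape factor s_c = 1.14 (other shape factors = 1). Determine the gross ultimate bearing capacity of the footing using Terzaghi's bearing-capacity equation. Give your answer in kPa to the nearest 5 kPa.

Overburden at base level: q = 17.2 × 2.9 = 49.88 kPa.
Cohesion term c·N_c·s_c = 132 × 5.14 × 1.14 = 773.47 kPa; surcharge term q·N_q = 49.88 × 1 = 49.88 kPa.
q_ult = 773.47 + 49.88 = 823.35 kPa.

q_ult ≈ 825 kPa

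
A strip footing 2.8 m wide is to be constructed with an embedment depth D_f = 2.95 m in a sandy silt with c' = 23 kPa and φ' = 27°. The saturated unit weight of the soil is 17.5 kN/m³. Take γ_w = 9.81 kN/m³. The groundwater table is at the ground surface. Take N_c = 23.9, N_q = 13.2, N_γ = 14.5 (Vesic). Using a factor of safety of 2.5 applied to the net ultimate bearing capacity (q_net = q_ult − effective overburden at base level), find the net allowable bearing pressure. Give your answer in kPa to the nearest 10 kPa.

q_all(net) ≈ 390 kPa

γ' = 17.5 − 9.81 = 7.69 kN/m³ (submerged throughout). q = 7.69 × 2.95 = 22.686 kPa; the same γ' applies in the ½γBN_γ term.
c·N_c = 23 × 23.9 = 549.7 kPa
q·N_q = 22.686 × 13.2 = 299.45 kPa
0.5·γ·B·N_γ = 0.5 × 7.69 × 2.8 × 14.5 = 156.11 kPa
q_ult = 549.7 + 299.45 + 156.11 = 1005.3 kPa.
Net ultimate: q_net = 1005.3 − 22.686 = 982.57 kPa.
q_all(net) = 982.57 / 2.5 = 393.03 kPa.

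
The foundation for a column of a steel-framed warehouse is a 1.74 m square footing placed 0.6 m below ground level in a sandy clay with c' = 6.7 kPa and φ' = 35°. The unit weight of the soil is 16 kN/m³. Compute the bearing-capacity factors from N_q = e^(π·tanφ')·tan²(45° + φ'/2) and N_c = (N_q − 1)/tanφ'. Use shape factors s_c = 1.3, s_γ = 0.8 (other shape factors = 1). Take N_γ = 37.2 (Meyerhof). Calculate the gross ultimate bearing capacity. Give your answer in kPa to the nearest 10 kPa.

q_ult ≈ 1140 kPa

tan35° = 0.7002, so N_q = e^(π×0.7002)·tan²(62.5°) = 9.023 × 3.69 = 33.3.
N_c = (33.3 − 1)/tan35° = 46.12.
Effective surcharge at the founding depth q = γ·D_f = 16 × 0.6 = 9.6 kPa.
q_ult = c·N_c·s_c + q·N_q + 0.5·γ·B·N_γ·s_γ
     = 6.7 × 46.124 × 1.3 + 9.6 × 33.296 + 0.5 × 16 × 1.74 × 37.2 × 0.8
     = 401.74 + 319.64 + 414.26 = 1135.6 kPa.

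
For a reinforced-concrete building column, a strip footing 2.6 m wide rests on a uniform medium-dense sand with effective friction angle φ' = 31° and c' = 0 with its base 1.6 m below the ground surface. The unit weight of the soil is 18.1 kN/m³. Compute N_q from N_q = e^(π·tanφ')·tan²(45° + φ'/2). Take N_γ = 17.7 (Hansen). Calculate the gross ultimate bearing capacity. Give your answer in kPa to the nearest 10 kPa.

q_ult ≈ 1010 kPa

tan31° = 0.6009, so N_q = e^(π×0.6009)·tan²(60.5°) = 6.604 × 3.124 = 20.63.
Effective surcharge at the founding depth q = γ·D_f = 18.1 × 1.6 = 28.96 kPa.
q_ult = q·N_q + 0.5·γ·B·N_γ
     = 28.96 × 20.631 + 0.5 × 18.1 × 2.6 × 17.7
     = 597.47 + 416.48 = 1013.9 kPa.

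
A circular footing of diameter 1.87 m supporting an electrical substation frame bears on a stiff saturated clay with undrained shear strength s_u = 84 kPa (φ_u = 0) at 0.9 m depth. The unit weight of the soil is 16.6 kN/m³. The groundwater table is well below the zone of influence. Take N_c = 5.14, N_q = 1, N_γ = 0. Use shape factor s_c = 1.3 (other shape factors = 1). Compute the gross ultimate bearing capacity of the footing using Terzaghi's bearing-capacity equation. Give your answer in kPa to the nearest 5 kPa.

q_ult ≈ 575 kPa

q = γ·D_f = 16.6 × 0.9 = 14.94 kPa.
c·N_c·s_c = 84 × 5.14 × 1.3 = 561.29 kPa
q·N_q = 14.94 × 1 = 14.94 kPa
q_ult = 561.29 + 14.94 = 576.23 kPa.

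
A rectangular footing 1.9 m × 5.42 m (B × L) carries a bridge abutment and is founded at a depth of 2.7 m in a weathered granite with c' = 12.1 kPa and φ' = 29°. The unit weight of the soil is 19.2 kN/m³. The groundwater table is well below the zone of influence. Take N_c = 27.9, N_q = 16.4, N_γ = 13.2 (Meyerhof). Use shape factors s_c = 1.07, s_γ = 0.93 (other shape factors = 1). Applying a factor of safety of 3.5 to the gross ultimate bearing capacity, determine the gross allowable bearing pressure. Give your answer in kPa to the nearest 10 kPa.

q = γ·D_f = 19.2 × 2.7 = 51.84 kPa.
c·N_c·s_c = 12.1 × 27.9 × 1.07 = 361.22 kPa
q·N_q = 51.84 × 16.4 = 850.18 kPa
0.5·γ·B·N_γ·s_γ = 0.5 × 19.2 × 1.9 × 13.2 × 0.93 = 223.91 kPa
q_ult = 361.22 + 850.18 + 223.91 = 1435.3 kPa.
q_all = q_ult / FS = 1435.3 / 3.5 = 410.09 kPa.

q_all ≈ 410 kPa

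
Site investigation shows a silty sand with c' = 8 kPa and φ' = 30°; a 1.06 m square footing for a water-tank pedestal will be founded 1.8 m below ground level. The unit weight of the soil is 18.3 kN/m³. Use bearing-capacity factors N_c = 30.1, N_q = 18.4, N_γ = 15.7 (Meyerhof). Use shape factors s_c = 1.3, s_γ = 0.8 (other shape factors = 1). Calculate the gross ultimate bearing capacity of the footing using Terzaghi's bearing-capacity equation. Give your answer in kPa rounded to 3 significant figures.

q = γ·D_f = 18.3 × 1.8 = 32.94 kPa.
c·N_c·s_c = 8 × 30.1 × 1.3 = 313.04 kPa
q·N_q = 32.94 × 18.4 = 606.1 kPa
0.5·γ·B·N_γ·s_γ = 0.5 × 18.3 × 1.06 × 15.7 × 0.8 = 121.82 kPa
q_ult = 313.04 + 606.1 + 121.82 = 1041 kPa.

q_ult ≈ 1040 kPa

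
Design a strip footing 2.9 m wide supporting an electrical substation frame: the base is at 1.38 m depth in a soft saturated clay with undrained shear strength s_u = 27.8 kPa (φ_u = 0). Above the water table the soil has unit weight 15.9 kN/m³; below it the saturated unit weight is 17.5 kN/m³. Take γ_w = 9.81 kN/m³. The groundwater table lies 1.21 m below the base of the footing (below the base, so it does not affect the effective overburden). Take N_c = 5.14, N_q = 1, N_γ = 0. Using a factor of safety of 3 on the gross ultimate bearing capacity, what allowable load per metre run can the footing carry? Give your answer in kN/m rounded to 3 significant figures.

Effective surcharge at the founding depth q = γ·D_f = 15.9 × 1.38 = 21.942 kPa.
q_ult = c·N_c + q·N_q
     = 27.8 × 5.14 + 21.942 × 1
     = 142.89 + 21.942 = 164.83 kPa.
Gross allowable pressure q_all = 164.83 / 3 = 54.945 kPa.
Allowable wall load = q_all × B = 54.945 × 2.9 = 159.34 kN per metre run.

≈ 159 kN/m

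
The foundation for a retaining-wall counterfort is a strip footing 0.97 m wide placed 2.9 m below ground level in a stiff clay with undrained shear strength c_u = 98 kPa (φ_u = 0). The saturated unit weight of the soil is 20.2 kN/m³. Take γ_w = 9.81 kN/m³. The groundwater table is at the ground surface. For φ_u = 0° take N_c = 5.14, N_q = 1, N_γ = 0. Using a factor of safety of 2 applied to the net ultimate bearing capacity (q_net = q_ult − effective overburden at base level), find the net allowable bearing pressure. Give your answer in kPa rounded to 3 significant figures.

q_all(net) ≈ 252 kPa

γ' = 20.2 − 9.81 = 10.39 kN/m³ (submerged throughout). q = 10.39 × 2.9 = 30.131 kPa.
c·N_c = 98 × 5.14 = 503.72 kPa
q·N_q = 30.131 × 1 = 30.131 kPa
q_ult = 503.72 + 30.131 = 533.85 kPa.
Net ultimate: q_net = 533.85 − 30.131 = 503.72 kPa.
q_all(net) = 503.72 / 2 = 251.86 kPa.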